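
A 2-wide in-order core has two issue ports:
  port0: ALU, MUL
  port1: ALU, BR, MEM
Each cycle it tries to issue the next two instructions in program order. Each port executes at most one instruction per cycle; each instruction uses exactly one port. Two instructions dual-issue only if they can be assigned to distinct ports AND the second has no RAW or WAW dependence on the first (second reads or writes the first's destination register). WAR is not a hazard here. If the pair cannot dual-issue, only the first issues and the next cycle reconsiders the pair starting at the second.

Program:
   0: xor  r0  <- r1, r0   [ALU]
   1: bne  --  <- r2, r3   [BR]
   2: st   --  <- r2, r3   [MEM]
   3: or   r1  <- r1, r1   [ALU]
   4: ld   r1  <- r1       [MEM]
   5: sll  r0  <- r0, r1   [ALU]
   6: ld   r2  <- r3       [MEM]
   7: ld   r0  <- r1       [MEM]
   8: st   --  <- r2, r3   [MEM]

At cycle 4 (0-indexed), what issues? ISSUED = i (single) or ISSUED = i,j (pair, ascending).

ISSUED = 7

[0] i0,i1  xor.ALU;bne.BR  -- pair
[1] i2,i3  st.MEM;or.ALU  -- pair
[2] i4  ld.MEM  -- RAW r1
[3] i5,i6  sll.ALU;ld.MEM  -- pair
[4] i7  ld.MEM  -- no-port MEM/MEM
[5] i8  st.MEM  -- tail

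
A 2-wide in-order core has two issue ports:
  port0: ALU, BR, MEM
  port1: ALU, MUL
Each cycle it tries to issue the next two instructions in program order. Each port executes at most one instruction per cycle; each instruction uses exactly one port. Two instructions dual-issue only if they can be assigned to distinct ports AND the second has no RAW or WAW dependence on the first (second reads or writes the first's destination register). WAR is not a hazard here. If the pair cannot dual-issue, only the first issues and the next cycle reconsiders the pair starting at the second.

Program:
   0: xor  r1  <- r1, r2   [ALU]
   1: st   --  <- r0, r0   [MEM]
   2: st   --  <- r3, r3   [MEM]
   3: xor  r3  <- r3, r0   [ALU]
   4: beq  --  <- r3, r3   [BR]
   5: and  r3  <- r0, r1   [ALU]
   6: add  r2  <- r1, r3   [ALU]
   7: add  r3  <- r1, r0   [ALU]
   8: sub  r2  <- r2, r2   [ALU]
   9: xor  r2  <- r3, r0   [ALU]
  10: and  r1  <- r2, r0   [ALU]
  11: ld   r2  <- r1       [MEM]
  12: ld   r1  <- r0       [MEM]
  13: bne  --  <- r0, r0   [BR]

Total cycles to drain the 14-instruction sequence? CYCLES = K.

0. xor.ALU st.MEM @i0+i1  | dual
1. st.MEM xor.ALU @i2+i3  | dual
2. beq.BR and.ALU @i4+i5  | dual
3. add.ALU add.ALU @i6+i7  | dual
4. sub.ALU @i8  | WAW r2
5. xor.ALU @i9  | RAW r2
6. and.ALU @i10  | RAW r1
7. ld.MEM @i11  | no-port MEM/MEM
8. ld.MEM @i12  | no-port MEM/BR
9. bne.BR @i13  | tail

CYCLES = 10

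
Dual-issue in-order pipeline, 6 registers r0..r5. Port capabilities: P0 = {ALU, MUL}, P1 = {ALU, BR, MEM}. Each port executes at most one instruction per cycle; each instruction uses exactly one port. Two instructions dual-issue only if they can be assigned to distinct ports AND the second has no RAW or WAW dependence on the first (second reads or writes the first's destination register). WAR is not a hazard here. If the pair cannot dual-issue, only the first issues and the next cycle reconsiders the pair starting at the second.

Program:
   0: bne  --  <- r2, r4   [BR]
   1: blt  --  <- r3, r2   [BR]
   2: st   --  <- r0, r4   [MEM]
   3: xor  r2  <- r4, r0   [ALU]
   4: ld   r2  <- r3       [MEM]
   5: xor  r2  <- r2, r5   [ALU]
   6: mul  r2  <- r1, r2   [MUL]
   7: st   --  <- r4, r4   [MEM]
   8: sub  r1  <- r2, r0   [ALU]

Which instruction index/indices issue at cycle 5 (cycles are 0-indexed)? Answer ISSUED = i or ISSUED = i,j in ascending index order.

ISSUED = 6,7

  cy0 -> i0 (bne) no-port BR/BR
  cy1 -> i1 (blt) no-port BR/MEM
  cy2 -> i2&i3 (st+xor) dual
  cy3 -> i4 (ld) RAW+WAW r2
  cy4 -> i5 (xor) RAW+WAW r2
  cy5 -> i6&i7 (mul+st) dual
  cy6 -> i8 (sub) tail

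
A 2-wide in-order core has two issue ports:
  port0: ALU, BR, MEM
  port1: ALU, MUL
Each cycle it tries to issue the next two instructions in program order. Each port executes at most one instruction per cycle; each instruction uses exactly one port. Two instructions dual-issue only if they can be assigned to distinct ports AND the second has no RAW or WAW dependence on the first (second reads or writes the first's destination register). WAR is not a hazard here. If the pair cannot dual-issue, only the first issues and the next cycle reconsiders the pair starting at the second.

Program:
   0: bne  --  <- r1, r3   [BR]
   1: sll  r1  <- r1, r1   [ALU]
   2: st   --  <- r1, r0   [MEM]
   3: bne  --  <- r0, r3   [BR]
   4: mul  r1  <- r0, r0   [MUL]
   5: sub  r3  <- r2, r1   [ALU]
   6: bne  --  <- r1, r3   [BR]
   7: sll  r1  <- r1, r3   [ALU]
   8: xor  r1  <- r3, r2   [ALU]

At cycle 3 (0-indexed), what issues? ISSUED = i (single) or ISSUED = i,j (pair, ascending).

c0: i0/i1 bne sll  dual
c1: i2 st  no-port MEM/BR
c2: i3/i4 bne mul  dual
c3: i5 sub  RAW r3
c4: i6/i7 bne sll  dual
c5: i8 xor  tail

ISSUED = 5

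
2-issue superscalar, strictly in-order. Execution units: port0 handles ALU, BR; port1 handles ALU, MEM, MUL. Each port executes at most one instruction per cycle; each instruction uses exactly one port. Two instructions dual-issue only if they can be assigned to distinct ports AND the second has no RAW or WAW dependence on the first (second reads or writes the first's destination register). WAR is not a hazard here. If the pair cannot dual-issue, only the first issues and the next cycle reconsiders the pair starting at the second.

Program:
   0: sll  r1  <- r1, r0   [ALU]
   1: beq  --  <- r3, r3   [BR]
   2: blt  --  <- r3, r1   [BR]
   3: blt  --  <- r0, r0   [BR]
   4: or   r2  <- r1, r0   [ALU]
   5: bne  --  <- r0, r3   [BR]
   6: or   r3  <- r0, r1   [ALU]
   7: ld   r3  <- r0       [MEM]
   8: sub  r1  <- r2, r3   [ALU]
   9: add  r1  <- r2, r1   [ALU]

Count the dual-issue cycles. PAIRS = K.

PAIRS = 3

0. sll.ALU+beq.BR @i0/i1  | dual
1. blt.BR @i2  | no-port BR/BR
2. blt.BR+or.ALU @i3/i4  | dual
3. bne.BR+or.ALU @i5/i6  | dual
4. ld.MEM @i7  | RAW r3
5. sub.ALU @i8  | RAW+WAW r1
6. add.ALU @i9  | tail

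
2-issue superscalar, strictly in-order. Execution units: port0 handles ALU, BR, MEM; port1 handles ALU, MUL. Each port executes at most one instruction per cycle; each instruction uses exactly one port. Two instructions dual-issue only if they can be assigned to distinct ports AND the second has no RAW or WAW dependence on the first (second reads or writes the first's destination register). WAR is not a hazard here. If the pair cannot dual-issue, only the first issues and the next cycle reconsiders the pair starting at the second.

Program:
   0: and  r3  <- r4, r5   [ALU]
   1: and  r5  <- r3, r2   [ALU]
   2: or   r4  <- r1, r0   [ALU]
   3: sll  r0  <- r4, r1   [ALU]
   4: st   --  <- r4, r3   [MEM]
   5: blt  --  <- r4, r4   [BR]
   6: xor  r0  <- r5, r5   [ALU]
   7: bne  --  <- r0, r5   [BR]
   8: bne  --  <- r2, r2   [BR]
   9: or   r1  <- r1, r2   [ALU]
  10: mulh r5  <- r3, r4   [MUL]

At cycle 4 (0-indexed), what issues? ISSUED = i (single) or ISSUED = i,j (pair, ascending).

c0: i0 and.ALU  RAW r3
c1: i1/i2 and.ALU/or.ALU  2-wide
c2: i3/i4 sll.ALU/st.MEM  2-wide
c3: i5/i6 blt.BR/xor.ALU  2-wide
c4: i7 bne.BR  no-port BR/BR
c5: i8/i9 bne.BR/or.ALU  2-wide
c6: i10 mulh.MUL  tail

ISSUED = 7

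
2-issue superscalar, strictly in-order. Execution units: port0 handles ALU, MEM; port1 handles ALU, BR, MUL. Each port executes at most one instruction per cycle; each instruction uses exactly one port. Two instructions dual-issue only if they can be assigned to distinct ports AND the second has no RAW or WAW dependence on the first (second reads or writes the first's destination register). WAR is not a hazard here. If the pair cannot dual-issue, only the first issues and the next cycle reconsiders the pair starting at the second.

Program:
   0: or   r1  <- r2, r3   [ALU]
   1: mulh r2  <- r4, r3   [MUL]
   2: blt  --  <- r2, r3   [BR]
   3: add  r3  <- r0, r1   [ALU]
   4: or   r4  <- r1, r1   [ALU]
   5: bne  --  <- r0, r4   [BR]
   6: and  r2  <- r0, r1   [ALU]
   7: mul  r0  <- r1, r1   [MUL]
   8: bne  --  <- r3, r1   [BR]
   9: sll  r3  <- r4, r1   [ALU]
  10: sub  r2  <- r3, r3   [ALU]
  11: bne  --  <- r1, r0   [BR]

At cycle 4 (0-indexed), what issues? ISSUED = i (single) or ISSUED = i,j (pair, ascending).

#0 head=0: or/mulh i0+i1 2-wide
#1 head=2: blt/add i2+i3 2-wide
#2 head=4: or i4 RAW r4
#3 head=5: bne/and i5+i6 2-wide
#4 head=7: mul i7 no-port MUL/BR
#5 head=8: bne/sll i8+i9 2-wide
#6 head=10: sub/bne i10+i11 2-wide

ISSUED = 7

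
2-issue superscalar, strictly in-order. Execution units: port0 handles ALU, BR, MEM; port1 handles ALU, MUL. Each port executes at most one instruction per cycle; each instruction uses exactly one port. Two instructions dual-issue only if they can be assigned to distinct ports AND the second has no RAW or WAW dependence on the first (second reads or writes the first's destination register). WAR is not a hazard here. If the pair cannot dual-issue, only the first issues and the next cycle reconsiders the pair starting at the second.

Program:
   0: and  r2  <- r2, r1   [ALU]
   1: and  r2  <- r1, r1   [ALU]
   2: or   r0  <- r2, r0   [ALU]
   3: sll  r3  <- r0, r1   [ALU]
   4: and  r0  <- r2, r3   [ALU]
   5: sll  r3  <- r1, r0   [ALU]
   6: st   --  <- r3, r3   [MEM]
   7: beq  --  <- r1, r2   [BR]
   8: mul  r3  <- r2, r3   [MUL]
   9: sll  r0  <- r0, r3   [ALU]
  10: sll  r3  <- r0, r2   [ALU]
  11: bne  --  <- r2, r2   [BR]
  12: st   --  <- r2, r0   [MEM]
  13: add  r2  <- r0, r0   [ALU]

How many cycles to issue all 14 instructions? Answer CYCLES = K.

CYCLES = 11

0. and @i0  | WAW r2
1. and @i1  | RAW r2
2. or @i2  | RAW r0
3. sll @i3  | RAW r3
4. and @i4  | RAW r0
5. sll @i5  | RAW r3
6. st @i6  | no-port MEM/BR
7. beq/mul @i7,i8  | dual
8. sll @i9  | RAW r0
9. sll/bne @i10,i11  | dual
10. st/add @i12,i13  | dual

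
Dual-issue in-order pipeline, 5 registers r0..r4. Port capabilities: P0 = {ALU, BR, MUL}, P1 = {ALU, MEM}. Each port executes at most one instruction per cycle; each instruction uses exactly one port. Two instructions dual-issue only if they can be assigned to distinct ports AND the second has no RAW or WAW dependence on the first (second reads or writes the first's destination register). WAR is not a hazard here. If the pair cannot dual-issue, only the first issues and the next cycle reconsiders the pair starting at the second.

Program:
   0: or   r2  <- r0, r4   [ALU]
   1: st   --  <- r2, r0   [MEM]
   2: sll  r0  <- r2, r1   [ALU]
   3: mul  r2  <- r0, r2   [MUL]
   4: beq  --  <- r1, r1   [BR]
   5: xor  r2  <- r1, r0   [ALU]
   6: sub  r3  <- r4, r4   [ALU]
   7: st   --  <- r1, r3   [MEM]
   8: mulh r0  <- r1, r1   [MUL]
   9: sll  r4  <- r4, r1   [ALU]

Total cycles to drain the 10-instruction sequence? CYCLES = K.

CYCLES = 7

0. or.ALU @i0  | RAW r2
1. st.MEM sll.ALU @i1,i2  | dual
2. mul.MUL @i3  | no-port MUL/BR
3. beq.BR xor.ALU @i4,i5  | dual
4. sub.ALU @i6  | RAW r3
5. st.MEM mulh.MUL @i7,i8  | dual
6. sll.ALU @i9  | tail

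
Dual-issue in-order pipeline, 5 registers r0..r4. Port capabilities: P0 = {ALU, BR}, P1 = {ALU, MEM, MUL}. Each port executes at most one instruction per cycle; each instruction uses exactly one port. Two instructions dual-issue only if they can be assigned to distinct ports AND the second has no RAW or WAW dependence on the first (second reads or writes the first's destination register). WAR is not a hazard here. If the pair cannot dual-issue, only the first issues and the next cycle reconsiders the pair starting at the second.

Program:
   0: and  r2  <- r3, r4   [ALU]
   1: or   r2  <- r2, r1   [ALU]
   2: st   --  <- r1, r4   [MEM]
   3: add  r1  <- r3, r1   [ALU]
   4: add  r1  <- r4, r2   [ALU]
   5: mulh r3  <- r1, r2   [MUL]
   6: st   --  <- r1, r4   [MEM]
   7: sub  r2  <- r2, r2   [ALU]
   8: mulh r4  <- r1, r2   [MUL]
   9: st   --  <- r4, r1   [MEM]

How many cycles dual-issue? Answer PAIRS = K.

PAIRS = 2

#0 head=0: and i0 RAW+WAW r2
#1 head=1: or st i1&i2 dual
#2 head=3: add i3 WAW r1
#3 head=4: add i4 RAW r1
#4 head=5: mulh i5 no-port MUL/MEM
#5 head=6: st sub i6&i7 dual
#6 head=8: mulh i8 no-port MUL/MEM
#7 head=9: st i9 tail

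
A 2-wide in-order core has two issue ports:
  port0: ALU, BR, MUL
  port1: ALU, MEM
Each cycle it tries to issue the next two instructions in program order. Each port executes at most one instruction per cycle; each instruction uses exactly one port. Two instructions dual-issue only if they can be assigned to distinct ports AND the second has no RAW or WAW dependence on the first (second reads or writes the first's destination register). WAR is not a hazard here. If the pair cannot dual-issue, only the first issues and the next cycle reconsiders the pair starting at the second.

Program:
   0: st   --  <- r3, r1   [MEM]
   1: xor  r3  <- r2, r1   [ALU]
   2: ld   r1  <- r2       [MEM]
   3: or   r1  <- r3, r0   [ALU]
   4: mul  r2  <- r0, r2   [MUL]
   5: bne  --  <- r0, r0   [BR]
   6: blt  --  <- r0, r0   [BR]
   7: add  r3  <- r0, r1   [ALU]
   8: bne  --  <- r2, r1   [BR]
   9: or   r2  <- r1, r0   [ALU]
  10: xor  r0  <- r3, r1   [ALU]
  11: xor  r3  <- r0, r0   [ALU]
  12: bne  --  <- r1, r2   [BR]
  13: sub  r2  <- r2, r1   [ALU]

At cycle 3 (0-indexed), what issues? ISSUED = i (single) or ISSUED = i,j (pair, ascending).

0. st.MEM;xor.ALU @i0+i1  | pair
1. ld.MEM @i2  | WAW r1
2. or.ALU;mul.MUL @i3+i4  | pair
3. bne.BR @i5  | no-port BR/BR
4. blt.BR;add.ALU @i6+i7  | pair
5. bne.BR;or.ALU @i8+i9  | pair
6. xor.ALU @i10  | RAW r0
7. xor.ALU;bne.BR @i11+i12  | pair
8. sub.ALU @i13  | tail

ISSUED = 5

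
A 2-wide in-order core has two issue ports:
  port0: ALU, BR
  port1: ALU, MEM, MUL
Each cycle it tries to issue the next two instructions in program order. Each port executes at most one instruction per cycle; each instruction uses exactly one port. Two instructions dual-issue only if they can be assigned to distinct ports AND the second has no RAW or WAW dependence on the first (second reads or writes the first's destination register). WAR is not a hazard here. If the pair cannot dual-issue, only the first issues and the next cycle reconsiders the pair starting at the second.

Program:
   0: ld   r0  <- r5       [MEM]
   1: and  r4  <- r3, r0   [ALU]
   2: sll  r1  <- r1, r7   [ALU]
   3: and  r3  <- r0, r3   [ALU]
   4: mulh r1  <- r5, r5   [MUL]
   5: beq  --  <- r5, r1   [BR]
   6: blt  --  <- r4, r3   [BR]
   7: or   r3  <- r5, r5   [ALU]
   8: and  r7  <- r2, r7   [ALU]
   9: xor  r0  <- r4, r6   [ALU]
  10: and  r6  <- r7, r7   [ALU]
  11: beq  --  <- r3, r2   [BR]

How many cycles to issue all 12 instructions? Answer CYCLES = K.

CYCLES = 7

0. ld @i0  | RAW r0
1. and/sll @i1,i2  | 2-wide
2. and/mulh @i3,i4  | 2-wide
3. beq @i5  | no-port BR/BR
4. blt/or @i6,i7  | 2-wide
5. and/xor @i8,i9  | 2-wide
6. and/beq @i10,i11  | 2-wide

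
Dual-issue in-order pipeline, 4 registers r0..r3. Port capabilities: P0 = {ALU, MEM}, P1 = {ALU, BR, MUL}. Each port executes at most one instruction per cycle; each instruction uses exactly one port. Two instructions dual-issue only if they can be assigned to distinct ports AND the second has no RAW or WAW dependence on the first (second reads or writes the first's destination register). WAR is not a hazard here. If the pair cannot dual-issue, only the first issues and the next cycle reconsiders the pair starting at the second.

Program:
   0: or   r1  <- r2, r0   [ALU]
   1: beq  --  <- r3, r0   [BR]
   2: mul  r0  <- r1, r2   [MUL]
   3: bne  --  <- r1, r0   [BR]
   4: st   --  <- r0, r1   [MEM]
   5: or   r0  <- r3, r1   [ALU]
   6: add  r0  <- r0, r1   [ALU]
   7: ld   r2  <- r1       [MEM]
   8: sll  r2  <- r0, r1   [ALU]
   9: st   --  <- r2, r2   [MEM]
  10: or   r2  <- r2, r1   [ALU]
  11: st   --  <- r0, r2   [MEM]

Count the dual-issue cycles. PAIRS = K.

PAIRS = 4

#0 head=0: or/beq i0/i1 pair
#1 head=2: mul i2 no-port MUL/BR
#2 head=3: bne/st i3/i4 pair
#3 head=5: or i5 RAW+WAW r0
#4 head=6: add/ld i6/i7 pair
#5 head=8: sll i8 RAW r2
#6 head=9: st/or i9/i10 pair
#7 head=11: st i11 tail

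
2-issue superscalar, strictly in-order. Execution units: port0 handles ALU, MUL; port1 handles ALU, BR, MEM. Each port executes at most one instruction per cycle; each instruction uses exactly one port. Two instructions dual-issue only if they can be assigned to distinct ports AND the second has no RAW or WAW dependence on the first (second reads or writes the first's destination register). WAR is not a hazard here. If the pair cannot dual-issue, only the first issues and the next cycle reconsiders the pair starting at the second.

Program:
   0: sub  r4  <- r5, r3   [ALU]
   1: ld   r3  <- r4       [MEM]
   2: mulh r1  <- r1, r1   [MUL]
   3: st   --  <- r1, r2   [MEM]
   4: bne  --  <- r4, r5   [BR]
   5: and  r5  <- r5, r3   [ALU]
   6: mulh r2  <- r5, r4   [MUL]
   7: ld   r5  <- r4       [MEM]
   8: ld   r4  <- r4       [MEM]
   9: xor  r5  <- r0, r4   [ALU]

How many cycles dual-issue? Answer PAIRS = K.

PAIRS = 3

0. sub.ALU @i0  | RAW r4
1. ld.MEM+mulh.MUL @i1/i2  | 2-wide
2. st.MEM @i3  | no-port MEM/BR
3. bne.BR+and.ALU @i4/i5  | 2-wide
4. mulh.MUL+ld.MEM @i6/i7  | 2-wide
5. ld.MEM @i8  | RAW r4
6. xor.ALU @i9  | tail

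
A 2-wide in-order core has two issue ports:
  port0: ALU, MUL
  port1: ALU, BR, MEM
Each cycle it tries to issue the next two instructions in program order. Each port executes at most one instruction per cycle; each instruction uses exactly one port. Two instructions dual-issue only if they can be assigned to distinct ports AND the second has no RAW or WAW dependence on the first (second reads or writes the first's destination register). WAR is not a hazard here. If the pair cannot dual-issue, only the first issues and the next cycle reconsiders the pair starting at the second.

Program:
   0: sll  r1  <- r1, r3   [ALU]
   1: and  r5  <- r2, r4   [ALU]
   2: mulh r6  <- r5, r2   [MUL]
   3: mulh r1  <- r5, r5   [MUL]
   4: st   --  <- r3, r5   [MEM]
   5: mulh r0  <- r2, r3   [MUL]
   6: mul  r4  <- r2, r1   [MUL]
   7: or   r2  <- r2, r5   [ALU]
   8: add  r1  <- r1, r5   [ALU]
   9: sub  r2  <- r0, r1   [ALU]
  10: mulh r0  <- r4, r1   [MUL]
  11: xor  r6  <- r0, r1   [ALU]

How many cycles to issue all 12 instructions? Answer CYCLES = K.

CYCLES = 8

  cy0 -> i0/i1 (sll+and) pair
  cy1 -> i2 (mulh) no-port MUL/MUL
  cy2 -> i3/i4 (mulh+st) pair
  cy3 -> i5 (mulh) no-port MUL/MUL
  cy4 -> i6/i7 (mul+or) pair
  cy5 -> i8 (add) RAW r1
  cy6 -> i9/i10 (sub+mulh) pair
  cy7 -> i11 (xor) tail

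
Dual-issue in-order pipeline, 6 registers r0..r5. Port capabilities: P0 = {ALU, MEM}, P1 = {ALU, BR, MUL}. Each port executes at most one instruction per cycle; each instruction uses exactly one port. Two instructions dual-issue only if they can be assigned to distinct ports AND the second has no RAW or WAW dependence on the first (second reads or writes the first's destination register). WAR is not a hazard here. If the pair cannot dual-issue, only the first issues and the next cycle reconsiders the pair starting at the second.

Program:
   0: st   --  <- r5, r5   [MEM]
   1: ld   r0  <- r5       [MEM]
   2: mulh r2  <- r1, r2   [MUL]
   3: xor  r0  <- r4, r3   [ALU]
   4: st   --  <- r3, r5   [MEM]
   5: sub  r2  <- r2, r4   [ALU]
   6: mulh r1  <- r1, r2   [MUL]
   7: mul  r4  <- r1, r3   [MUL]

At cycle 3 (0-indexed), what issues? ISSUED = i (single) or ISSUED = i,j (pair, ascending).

ISSUED = 5

[0] i0  st.MEM  -- no-port MEM/MEM
[1] i1+i2  ld.MEM/mulh.MUL  -- 2-wide
[2] i3+i4  xor.ALU/st.MEM  -- 2-wide
[3] i5  sub.ALU  -- RAW r2
[4] i6  mulh.MUL  -- no-port MUL/MUL
[5] i7  mul.MUL  -- tail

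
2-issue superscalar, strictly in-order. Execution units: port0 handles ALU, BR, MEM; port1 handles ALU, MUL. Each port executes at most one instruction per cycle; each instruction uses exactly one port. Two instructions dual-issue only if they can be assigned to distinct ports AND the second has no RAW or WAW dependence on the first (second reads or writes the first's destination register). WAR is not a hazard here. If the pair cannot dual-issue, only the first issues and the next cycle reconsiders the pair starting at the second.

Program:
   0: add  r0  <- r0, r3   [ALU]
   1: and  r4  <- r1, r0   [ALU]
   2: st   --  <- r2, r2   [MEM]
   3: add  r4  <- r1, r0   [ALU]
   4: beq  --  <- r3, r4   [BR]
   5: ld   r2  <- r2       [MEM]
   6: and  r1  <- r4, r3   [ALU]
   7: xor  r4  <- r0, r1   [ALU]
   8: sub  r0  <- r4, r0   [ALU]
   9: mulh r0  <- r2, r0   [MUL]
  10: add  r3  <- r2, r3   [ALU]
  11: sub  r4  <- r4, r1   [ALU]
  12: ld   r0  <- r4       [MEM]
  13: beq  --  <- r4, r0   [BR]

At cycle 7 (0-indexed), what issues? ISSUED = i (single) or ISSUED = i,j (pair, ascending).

ISSUED = 9,10

[0] i0  add  -- RAW r0
[1] i1&i2  and/st  -- pair
[2] i3  add  -- RAW r4
[3] i4  beq  -- no-port BR/MEM
[4] i5&i6  ld/and  -- pair
[5] i7  xor  -- RAW r4
[6] i8  sub  -- RAW+WAW r0
[7] i9&i10  mulh/add  -- pair
[8] i11  sub  -- RAW r4
[9] i12  ld  -- no-port MEM/BR
[10] i13  beq  -- tail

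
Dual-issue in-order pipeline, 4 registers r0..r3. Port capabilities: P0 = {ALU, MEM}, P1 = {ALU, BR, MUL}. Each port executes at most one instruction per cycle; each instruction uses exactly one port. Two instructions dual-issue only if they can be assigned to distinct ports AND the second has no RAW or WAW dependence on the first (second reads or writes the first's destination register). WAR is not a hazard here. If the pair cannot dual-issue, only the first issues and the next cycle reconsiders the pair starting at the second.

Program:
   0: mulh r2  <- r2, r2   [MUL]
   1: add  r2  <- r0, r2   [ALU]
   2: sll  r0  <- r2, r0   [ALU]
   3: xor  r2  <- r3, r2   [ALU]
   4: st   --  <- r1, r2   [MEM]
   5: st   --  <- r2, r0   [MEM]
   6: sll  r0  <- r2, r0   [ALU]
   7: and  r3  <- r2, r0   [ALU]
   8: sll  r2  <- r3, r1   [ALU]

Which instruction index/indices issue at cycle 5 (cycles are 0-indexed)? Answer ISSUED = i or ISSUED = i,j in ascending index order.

t=0 i0:mulh ; RAW+WAW r2
t=1 i1:add ; RAW r2
t=2 i2&i3:sll xor ; 2-wide
t=3 i4:st ; no-port MEM/MEM
t=4 i5&i6:st sll ; 2-wide
t=5 i7:and ; RAW r3
t=6 i8:sll ; tail

ISSUED = 7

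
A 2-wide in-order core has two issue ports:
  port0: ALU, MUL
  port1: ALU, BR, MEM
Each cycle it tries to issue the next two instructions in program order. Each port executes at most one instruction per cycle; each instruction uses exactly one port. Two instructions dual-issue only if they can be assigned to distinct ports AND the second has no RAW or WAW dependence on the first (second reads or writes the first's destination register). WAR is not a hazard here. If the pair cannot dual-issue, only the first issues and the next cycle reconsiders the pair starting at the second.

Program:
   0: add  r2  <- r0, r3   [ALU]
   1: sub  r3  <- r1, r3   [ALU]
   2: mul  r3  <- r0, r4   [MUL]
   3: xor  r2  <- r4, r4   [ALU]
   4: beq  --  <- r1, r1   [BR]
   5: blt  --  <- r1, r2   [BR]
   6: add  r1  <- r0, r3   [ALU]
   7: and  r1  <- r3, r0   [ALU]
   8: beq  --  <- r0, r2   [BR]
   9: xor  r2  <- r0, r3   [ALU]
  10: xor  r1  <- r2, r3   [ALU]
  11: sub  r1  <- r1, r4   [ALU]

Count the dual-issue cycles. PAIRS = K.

c0: i0/i1 add.ALU/sub.ALU  2-wide
c1: i2/i3 mul.MUL/xor.ALU  2-wide
c2: i4 beq.BR  no-port BR/BR
c3: i5/i6 blt.BR/add.ALU  2-wide
c4: i7/i8 and.ALU/beq.BR  2-wide
c5: i9 xor.ALU  RAW r2
c6: i10 xor.ALU  RAW+WAW r1
c7: i11 sub.ALU  tail

PAIRS = 4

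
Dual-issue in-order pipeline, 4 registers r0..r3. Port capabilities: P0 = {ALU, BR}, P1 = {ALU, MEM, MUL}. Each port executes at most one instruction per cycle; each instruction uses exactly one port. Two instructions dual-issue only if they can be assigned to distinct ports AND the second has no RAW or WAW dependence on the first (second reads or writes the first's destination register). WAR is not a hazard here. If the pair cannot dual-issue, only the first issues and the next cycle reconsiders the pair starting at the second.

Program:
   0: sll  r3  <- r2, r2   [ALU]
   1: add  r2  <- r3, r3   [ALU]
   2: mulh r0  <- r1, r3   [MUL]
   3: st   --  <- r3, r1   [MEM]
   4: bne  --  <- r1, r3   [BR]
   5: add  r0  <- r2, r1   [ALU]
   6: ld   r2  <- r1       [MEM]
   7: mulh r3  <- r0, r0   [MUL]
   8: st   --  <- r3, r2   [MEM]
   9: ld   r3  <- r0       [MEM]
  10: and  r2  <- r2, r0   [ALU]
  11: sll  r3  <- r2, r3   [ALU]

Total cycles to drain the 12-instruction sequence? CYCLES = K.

c0: i0 sll  RAW r3
c1: i1+i2 add mulh  pair
c2: i3+i4 st bne  pair
c3: i5+i6 add ld  pair
c4: i7 mulh  no-port MUL/MEM
c5: i8 st  no-port MEM/MEM
c6: i9+i10 ld and  pair
c7: i11 sll  tail

CYCLES = 8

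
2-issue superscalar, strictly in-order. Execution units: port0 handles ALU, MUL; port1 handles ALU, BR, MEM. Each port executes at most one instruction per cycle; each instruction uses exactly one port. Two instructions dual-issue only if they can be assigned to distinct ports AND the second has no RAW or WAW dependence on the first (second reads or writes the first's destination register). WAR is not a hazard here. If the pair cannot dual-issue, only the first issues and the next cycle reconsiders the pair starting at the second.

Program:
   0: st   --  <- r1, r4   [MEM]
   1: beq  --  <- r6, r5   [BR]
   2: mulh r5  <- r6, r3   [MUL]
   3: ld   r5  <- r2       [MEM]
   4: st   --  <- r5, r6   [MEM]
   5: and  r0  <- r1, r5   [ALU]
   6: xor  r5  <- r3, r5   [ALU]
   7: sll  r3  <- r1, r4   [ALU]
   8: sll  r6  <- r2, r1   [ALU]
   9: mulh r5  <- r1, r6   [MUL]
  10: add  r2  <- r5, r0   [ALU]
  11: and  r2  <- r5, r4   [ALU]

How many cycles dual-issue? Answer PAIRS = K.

  cy0 -> i0 (st.MEM) no-port MEM/BR
  cy1 -> i1&i2 (beq.BR+mulh.MUL) 2-wide
  cy2 -> i3 (ld.MEM) no-port MEM/MEM
  cy3 -> i4&i5 (st.MEM+and.ALU) 2-wide
  cy4 -> i6&i7 (xor.ALU+sll.ALU) 2-wide
  cy5 -> i8 (sll.ALU) RAW r6
  cy6 -> i9 (mulh.MUL) RAW r5
  cy7 -> i10 (add.ALU) WAW r2
  cy8 -> i11 (and.ALU) tail

PAIRS = 3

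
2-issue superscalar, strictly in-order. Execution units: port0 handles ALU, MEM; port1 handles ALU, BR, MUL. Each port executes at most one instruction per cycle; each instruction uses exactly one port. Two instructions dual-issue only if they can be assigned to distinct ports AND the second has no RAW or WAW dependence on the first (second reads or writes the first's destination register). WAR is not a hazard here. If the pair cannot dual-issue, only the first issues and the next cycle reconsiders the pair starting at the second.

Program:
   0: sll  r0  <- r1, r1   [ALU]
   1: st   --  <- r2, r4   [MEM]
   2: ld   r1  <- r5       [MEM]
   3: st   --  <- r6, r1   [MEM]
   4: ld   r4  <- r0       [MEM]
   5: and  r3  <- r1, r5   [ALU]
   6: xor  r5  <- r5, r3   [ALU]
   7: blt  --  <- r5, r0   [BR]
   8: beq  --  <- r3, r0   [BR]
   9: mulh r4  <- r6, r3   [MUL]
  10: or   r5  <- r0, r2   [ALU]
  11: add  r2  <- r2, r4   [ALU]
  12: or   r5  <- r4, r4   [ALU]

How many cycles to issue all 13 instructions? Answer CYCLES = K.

0. sll+st @i0+i1  | 2-wide
1. ld @i2  | no-port MEM/MEM
2. st @i3  | no-port MEM/MEM
3. ld+and @i4+i5  | 2-wide
4. xor @i6  | RAW r5
5. blt @i7  | no-port BR/BR
6. beq @i8  | no-port BR/MUL
7. mulh+or @i9+i10  | 2-wide
8. add+or @i11+i12  | 2-wide

CYCLES = 9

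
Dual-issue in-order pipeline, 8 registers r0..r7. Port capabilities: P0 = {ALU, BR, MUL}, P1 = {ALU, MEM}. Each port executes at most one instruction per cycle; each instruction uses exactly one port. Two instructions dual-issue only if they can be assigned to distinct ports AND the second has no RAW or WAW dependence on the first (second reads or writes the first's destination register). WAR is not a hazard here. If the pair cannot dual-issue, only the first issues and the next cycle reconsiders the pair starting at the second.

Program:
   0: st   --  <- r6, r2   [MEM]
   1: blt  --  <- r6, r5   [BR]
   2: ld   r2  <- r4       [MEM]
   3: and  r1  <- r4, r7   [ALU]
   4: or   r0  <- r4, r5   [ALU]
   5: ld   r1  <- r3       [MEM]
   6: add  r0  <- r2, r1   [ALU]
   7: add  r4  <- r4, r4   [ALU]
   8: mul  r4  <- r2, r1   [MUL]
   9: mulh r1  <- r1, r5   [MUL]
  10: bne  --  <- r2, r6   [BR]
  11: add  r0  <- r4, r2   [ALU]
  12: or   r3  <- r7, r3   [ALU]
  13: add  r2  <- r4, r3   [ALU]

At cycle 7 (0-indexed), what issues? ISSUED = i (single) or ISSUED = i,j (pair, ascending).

ISSUED = 12

  cy0 -> i0,i1 (st.MEM+blt.BR) 2-wide
  cy1 -> i2,i3 (ld.MEM+and.ALU) 2-wide
  cy2 -> i4,i5 (or.ALU+ld.MEM) 2-wide
  cy3 -> i6,i7 (add.ALU+add.ALU) 2-wide
  cy4 -> i8 (mul.MUL) no-port MUL/MUL
  cy5 -> i9 (mulh.MUL) no-port MUL/BR
  cy6 -> i10,i11 (bne.BR+add.ALU) 2-wide
  cy7 -> i12 (or.ALU) RAW r3
  cy8 -> i13 (add.ALU) tail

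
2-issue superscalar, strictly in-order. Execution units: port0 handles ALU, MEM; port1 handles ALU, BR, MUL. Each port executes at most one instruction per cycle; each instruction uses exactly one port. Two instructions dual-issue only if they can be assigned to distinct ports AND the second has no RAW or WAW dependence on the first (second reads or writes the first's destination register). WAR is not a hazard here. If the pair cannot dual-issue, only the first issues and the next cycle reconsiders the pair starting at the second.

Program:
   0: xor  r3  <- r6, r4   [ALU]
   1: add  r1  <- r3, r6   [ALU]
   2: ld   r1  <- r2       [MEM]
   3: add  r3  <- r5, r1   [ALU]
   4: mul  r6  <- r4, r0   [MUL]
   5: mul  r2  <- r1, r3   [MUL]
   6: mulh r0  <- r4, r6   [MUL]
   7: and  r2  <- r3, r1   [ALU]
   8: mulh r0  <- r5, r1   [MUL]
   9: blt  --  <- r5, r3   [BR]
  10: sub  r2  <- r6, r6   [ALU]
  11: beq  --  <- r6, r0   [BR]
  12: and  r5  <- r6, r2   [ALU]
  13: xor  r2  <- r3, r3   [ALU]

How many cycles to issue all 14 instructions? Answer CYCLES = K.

CYCLES = 10

[0] i0  xor.ALU  -- RAW r3
[1] i1  add.ALU  -- WAW r1
[2] i2  ld.MEM  -- RAW r1
[3] i3+i4  add.ALU/mul.MUL  -- dual
[4] i5  mul.MUL  -- no-port MUL/MUL
[5] i6+i7  mulh.MUL/and.ALU  -- dual
[6] i8  mulh.MUL  -- no-port MUL/BR
[7] i9+i10  blt.BR/sub.ALU  -- dual
[8] i11+i12  beq.BR/and.ALU  -- dual
[9] i13  xor.ALU  -- tail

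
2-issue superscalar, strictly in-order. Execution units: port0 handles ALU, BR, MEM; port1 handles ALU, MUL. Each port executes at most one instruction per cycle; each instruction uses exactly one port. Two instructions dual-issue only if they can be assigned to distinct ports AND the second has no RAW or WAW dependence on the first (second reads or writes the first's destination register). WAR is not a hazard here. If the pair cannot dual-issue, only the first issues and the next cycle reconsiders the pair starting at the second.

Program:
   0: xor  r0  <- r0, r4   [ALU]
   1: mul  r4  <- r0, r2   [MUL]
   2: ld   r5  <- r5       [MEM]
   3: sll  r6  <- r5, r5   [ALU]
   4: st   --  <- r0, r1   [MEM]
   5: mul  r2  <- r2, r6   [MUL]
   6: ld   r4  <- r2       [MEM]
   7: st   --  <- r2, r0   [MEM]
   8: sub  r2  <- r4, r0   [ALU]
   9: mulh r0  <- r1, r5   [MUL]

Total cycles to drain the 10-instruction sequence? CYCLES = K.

#0 head=0: xor.ALU i0 RAW r0
#1 head=1: mul.MUL ld.MEM i1+i2 2-wide
#2 head=3: sll.ALU st.MEM i3+i4 2-wide
#3 head=5: mul.MUL i5 RAW r2
#4 head=6: ld.MEM i6 no-port MEM/MEM
#5 head=7: st.MEM sub.ALU i7+i8 2-wide
#6 head=9: mulh.MUL i9 tail

CYCLES = 7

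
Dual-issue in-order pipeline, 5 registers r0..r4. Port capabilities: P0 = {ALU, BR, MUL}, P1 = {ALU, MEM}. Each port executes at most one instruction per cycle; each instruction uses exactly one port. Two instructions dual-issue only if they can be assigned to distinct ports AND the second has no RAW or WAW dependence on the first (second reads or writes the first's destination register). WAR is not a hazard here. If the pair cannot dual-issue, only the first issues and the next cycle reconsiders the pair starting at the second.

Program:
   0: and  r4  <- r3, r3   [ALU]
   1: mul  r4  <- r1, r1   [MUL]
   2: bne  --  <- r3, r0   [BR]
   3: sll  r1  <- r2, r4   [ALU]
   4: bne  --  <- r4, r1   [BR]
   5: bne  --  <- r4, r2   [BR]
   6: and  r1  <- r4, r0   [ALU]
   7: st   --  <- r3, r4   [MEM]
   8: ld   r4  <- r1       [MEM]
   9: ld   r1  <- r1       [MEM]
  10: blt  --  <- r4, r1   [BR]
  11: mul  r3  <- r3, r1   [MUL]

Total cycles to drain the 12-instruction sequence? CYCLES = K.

CYCLES = 10

t=0 i0:and ; WAW r4
t=1 i1:mul ; no-port MUL/BR
t=2 i2+i3:bne;sll ; dual
t=3 i4:bne ; no-port BR/BR
t=4 i5+i6:bne;and ; dual
t=5 i7:st ; no-port MEM/MEM
t=6 i8:ld ; no-port MEM/MEM
t=7 i9:ld ; RAW r1
t=8 i10:blt ; no-port BR/MUL
t=9 i11:mul ; tail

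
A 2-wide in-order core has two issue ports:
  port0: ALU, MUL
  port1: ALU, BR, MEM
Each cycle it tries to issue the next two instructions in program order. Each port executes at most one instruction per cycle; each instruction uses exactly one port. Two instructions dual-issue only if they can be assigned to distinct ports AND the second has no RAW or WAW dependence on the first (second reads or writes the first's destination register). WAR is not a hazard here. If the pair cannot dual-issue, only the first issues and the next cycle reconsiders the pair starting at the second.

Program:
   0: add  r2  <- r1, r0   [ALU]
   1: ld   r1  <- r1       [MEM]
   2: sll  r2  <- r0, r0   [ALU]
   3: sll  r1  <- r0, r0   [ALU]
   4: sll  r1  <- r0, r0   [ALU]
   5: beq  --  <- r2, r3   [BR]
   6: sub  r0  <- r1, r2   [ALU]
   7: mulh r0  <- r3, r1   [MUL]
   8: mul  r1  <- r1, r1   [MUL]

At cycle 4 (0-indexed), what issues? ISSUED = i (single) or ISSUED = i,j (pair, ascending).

c0: i0&i1 add.ALU+ld.MEM  2-wide
c1: i2&i3 sll.ALU+sll.ALU  2-wide
c2: i4&i5 sll.ALU+beq.BR  2-wide
c3: i6 sub.ALU  WAW r0
c4: i7 mulh.MUL  no-port MUL/MUL
c5: i8 mul.MUL  tail

ISSUED = 7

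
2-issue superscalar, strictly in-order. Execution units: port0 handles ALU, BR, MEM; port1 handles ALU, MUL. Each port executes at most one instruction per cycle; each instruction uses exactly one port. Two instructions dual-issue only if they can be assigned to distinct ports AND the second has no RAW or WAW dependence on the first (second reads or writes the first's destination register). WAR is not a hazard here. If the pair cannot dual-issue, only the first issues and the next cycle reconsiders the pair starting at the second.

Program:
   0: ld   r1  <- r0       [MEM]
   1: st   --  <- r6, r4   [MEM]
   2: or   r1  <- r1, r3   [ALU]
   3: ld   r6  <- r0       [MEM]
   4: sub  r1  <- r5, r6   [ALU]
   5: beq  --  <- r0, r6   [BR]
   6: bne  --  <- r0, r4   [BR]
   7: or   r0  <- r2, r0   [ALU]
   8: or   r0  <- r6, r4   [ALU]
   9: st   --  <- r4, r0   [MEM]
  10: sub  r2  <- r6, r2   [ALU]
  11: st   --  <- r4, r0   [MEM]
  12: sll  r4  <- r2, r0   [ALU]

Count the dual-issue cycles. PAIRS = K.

t=0 i0:ld.MEM ; no-port MEM/MEM
t=1 i1+i2:st.MEM or.ALU ; pair
t=2 i3:ld.MEM ; RAW r6
t=3 i4+i5:sub.ALU beq.BR ; pair
t=4 i6+i7:bne.BR or.ALU ; pair
t=5 i8:or.ALU ; RAW r0
t=6 i9+i10:st.MEM sub.ALU ; pair
t=7 i11+i12:st.MEM sll.ALU ; pair

PAIRS = 5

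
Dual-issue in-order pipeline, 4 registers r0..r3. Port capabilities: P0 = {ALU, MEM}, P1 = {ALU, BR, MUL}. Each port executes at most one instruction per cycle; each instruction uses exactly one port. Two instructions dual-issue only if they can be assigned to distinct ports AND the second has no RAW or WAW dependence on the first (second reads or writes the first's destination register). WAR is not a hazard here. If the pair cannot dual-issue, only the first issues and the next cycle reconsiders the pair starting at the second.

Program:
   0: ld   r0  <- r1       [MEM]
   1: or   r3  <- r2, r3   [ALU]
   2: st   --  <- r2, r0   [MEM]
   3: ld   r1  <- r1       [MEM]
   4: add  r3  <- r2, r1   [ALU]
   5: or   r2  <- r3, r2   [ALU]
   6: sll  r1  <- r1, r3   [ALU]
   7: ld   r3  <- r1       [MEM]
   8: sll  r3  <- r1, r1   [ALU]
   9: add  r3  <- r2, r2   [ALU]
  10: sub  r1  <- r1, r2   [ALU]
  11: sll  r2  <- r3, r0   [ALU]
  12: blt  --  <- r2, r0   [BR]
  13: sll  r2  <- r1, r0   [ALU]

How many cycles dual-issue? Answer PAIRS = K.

PAIRS = 4

  cy0 -> i0/i1 (ld.MEM or.ALU) dual
  cy1 -> i2 (st.MEM) no-port MEM/MEM
  cy2 -> i3 (ld.MEM) RAW r1
  cy3 -> i4 (add.ALU) RAW r3
  cy4 -> i5/i6 (or.ALU sll.ALU) dual
  cy5 -> i7 (ld.MEM) WAW r3
  cy6 -> i8 (sll.ALU) WAW r3
  cy7 -> i9/i10 (add.ALU sub.ALU) dual
  cy8 -> i11 (sll.ALU) RAW r2
  cy9 -> i12/i13 (blt.BR sll.ALU) dual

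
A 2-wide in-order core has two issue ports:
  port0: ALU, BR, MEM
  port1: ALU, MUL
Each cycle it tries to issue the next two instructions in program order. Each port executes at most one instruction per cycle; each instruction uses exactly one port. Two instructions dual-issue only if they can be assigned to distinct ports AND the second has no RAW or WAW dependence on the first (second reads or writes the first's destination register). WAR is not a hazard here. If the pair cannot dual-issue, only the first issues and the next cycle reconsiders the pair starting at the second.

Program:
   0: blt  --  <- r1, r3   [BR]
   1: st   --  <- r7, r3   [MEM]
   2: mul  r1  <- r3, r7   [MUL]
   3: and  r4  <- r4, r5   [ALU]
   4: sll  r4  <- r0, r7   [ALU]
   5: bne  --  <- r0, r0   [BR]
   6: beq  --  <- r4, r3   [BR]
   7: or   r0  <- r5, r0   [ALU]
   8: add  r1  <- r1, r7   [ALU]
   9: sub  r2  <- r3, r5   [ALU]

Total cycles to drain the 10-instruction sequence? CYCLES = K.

#0 head=0: blt i0 no-port BR/MEM
#1 head=1: st;mul i1/i2 dual
#2 head=3: and i3 WAW r4
#3 head=4: sll;bne i4/i5 dual
#4 head=6: beq;or i6/i7 dual
#5 head=8: add;sub i8/i9 dual

CYCLES = 6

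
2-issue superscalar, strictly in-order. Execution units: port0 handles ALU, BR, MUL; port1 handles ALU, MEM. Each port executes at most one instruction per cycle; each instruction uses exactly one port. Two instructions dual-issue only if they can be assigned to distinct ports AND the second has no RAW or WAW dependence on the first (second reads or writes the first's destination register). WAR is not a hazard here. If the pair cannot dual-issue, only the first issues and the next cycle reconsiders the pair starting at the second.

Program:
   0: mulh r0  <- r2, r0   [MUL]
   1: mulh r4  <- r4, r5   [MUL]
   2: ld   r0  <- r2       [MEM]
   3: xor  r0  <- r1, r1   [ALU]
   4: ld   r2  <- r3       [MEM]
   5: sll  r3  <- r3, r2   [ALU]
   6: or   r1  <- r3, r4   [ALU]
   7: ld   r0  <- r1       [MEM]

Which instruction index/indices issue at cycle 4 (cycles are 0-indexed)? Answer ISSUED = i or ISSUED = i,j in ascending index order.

ISSUED = 6

c0: i0 mulh.MUL  no-port MUL/MUL
c1: i1+i2 mulh.MUL ld.MEM  pair
c2: i3+i4 xor.ALU ld.MEM  pair
c3: i5 sll.ALU  RAW r3
c4: i6 or.ALU  RAW r1
c5: i7 ld.MEM  tail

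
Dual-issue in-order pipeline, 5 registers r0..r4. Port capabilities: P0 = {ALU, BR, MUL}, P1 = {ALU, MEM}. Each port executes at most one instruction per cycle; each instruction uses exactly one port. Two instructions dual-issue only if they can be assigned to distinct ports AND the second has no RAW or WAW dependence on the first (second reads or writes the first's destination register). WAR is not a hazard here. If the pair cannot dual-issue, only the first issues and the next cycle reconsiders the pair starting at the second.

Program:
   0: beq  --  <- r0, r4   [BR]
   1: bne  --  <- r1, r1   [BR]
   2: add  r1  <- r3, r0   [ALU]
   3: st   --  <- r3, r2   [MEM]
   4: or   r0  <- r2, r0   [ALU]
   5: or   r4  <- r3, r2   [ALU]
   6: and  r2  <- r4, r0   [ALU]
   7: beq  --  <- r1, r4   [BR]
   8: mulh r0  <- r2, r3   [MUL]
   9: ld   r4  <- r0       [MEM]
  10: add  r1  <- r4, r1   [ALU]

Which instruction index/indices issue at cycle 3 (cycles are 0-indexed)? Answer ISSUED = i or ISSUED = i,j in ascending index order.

ISSUED = 5

0. beq.BR @i0  | no-port BR/BR
1. bne.BR/add.ALU @i1,i2  | pair
2. st.MEM/or.ALU @i3,i4  | pair
3. or.ALU @i5  | RAW r4
4. and.ALU/beq.BR @i6,i7  | pair
5. mulh.MUL @i8  | RAW r0
6. ld.MEM @i9  | RAW r4
7. add.ALU @i10  | tail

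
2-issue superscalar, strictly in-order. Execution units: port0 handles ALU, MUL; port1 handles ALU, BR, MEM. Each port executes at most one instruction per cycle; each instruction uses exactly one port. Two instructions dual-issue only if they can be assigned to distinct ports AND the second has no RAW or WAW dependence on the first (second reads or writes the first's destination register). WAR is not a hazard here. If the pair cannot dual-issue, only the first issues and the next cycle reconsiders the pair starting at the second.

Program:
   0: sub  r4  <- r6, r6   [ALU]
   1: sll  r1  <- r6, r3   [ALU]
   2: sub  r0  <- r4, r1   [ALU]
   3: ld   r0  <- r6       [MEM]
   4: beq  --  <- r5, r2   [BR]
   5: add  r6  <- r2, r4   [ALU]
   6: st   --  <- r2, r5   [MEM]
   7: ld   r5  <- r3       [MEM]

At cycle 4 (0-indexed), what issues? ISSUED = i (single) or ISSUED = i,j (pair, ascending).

ISSUED = 6

t=0 i0&i1:sub.ALU/sll.ALU ; pair
t=1 i2:sub.ALU ; WAW r0
t=2 i3:ld.MEM ; no-port MEM/BR
t=3 i4&i5:beq.BR/add.ALU ; pair
t=4 i6:st.MEM ; no-port MEM/MEM
t=5 i7:ld.MEM ; tail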